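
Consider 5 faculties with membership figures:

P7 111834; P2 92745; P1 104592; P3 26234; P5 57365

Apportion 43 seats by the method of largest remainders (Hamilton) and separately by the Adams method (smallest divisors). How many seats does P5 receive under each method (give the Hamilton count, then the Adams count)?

6 and 7

Hamilton: P7 12, P2 10, P1 12, P3 3, P5 6.
Adams: P7 12, P2 10, P1 11, P3 3, P5 7.
P5 gets 6 under Hamilton and 7 under Adams.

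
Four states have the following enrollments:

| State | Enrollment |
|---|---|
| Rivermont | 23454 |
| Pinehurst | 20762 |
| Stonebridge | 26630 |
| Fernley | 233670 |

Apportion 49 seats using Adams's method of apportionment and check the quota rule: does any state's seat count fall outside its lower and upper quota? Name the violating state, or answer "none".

Standard quotas: Rivermont 3.774, Pinehurst 3.341, Stonebridge 4.285, Fernley 37.600.
Adams allocation: Rivermont 4, Pinehurst 4, Stonebridge 5, Fernley 36.
Fernley has quota 37.600 (lower 37, upper 38) but receives 36 — outside the quota interval.

Fernley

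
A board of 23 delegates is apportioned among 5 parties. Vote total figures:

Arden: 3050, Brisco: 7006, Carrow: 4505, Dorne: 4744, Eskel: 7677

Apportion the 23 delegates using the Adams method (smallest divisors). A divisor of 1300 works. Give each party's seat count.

With modified divisor 1300: modified quotas Arden 2.346, Brisco 5.389, Carrow 3.465, Dorne 3.649, Eskel 5.905.
Rounding up: Arden 3, Brisco 6, Carrow 4, Dorne 4, Eskel 6 (total 23).

Arden 3; Brisco 6; Carrow 4; Dorne 4; Eskel 6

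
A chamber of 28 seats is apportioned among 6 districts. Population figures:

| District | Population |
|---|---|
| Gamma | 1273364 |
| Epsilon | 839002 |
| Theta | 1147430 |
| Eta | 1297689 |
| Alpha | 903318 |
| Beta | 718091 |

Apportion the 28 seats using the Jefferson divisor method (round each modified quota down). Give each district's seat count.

Gamma 6, Epsilon 4, Theta 5, Eta 6, Alpha 4, Beta 3

Standard divisor 6178894/28 ≈ 220674.786; standard quotas: Gamma 5.770, Epsilon 3.802, Theta 5.200, Eta 5.881, Alpha 4.093, Beta 3.254.
Rounding down gives 5, 3, 5, 5, 4, 3 = 25 seats, so the divisor must be adjusted.
With modified divisor 200500: modified quotas Gamma 6.351, Epsilon 4.185, Theta 5.723, Eta 6.472, Alpha 4.505, Beta 3.582.
Rounding down: Gamma 6, Epsilon 4, Theta 5, Eta 6, Alpha 4, Beta 3 (total 28).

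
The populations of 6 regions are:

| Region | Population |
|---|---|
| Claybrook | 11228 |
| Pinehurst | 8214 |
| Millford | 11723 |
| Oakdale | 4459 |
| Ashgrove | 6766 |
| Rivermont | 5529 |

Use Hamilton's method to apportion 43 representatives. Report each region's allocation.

Claybrook 10; Pinehurst 7; Millford 11; Oakdale 4; Ashgrove 6; Rivermont 5

Standard divisor: 47919 ÷ 43 ≈ 1114.395.
Standard quotas: Claybrook 10.0754, Pinehurst 7.3708, Millford 10.5196, Oakdale 4.0013, Ashgrove 6.0715, Rivermont 4.9614.
Lower quotas: Claybrook 10, Pinehurst 7, Millford 10, Oakdale 4, Ashgrove 6, Rivermont 4 (sum 41, leaving 2 seats).
Remainders in descending order: Rivermont 0.9614, Millford 0.5196, Pinehurst 0.3708, Claybrook 0.0754, Ashgrove 0.0715, Oakdale 0.0013.
Largest remainders: Rivermont, Millford receive the extra seats.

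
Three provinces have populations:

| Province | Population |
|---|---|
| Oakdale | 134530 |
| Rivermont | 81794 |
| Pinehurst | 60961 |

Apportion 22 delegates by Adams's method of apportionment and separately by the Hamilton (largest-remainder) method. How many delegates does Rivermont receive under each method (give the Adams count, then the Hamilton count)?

7 and 6

Adams: Oakdale 10, Rivermont 7, Pinehurst 5.
Hamilton: Oakdale 11, Rivermont 6, Pinehurst 5.
Rivermont gets 7 under Adams and 6 under Hamilton.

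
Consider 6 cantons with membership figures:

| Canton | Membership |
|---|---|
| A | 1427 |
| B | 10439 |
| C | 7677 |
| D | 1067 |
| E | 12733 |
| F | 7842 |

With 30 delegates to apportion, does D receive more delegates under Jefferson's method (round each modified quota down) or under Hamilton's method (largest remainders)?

Hamilton

Jefferson: A 1, B 8, C 6, D 0, E 9, F 6.
Hamilton: A 1, B 8, C 5, D 1, E 9, F 6.
D gets 0 under Jefferson and 1 under Hamilton.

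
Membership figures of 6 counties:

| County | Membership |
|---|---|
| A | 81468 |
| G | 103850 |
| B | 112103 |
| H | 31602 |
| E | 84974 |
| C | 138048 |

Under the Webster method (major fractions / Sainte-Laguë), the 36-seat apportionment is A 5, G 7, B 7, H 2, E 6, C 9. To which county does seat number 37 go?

B

Priority for the next seat is population ÷ (current seats + 0.5).
Priorities: A 14812.364, G 13846.667, B 14947.067, H 12640.800, E 13072.923, C 14531.368.
Highest priority: B.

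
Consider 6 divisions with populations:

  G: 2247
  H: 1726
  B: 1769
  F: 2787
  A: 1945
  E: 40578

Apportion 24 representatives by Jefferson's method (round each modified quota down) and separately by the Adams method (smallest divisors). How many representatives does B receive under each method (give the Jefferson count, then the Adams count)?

Jefferson: G 1, H 0, B 0, F 1, A 1, E 21.
Adams: G 1, H 1, B 1, F 2, A 1, E 18.
B gets 0 under Jefferson and 1 under Adams.

0 and 1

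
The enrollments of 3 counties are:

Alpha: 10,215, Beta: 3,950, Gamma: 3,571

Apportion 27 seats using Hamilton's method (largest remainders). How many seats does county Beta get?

6

Total 17736; standard divisor 17736/27 ≈ 656.889.
Standard quotas: Alpha 15.5506, Beta 6.0132, Gamma 5.4362.
Lower quotas: Alpha 15, Beta 6, Gamma 5 (sum 26, leaving 1 seat).
Remainders in descending order: Alpha 0.5506, Gamma 0.4362, Beta 0.0132.
Largest remainder: Alpha receives the extra seat.
Beta receives 6.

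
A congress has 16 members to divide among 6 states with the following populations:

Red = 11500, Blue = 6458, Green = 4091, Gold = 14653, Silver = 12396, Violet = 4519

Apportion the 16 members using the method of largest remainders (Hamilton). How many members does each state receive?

Red 4, Blue 2, Green 1, Gold 4, Silver 4, Violet 1

The standard divisor is 53617/16 ≈ 3351.062.
Standard quotas: Red 3.4317, Blue 1.9271, Green 1.2208, Gold 4.3726, Silver 3.6991, Violet 1.3485.
Lower quotas: Red 3, Blue 1, Green 1, Gold 4, Silver 3, Violet 1 (sum 13, leaving 3 seats).
Remainders in descending order: Blue 0.9271, Silver 0.6991, Red 0.4317, Gold 0.3726, Violet 0.3485, Green 0.2208.
The surplus seats go to Blue, Silver, Red.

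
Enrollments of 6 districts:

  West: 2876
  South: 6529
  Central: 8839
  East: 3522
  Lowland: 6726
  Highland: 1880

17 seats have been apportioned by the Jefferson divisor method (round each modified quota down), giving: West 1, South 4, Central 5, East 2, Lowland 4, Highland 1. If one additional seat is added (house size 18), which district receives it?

Priority for the next seat is population ÷ (current seats + 1).
Priorities: West 1438.000, South 1305.800, Central 1473.167, East 1174.000, Lowland 1345.200, Highland 940.000.
Highest priority: Central.

Central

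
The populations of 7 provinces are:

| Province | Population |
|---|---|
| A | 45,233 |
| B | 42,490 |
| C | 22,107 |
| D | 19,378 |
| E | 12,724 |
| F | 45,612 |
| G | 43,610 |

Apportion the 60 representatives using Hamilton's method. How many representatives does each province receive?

Total 231154; standard divisor 231154/60 ≈ 3852.567.
Standard quotas: A 11.7410, B 11.0290, C 5.7383, D 5.0299, E 3.3027, F 11.8394, G 11.3197.
Lower quotas: A 11, B 11, C 5, D 5, E 3, F 11, G 11 (sum 57, leaving 3 seats).
Remainders in descending order: F 0.8394, A 0.7410, C 0.7383, G 0.3197, E 0.3027, D 0.0299, B 0.0290.
Largest remainders: F, A, C receive the extra seats.

A 12, B 11, C 6, D 5, E 3, F 12, G 11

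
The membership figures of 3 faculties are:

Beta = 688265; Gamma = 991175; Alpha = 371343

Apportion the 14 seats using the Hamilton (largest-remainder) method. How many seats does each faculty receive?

Beta=5, Gamma=7, Alpha=2

The standard divisor is 2050783/14 ≈ 146484.5.
Standard quotas: Beta 4.6986, Gamma 6.7664, Alpha 2.5350.
Lower quotas: Beta 4, Gamma 6, Alpha 2 (sum 12, leaving 2 seats).
Remainders in descending order: Gamma 0.7664, Beta 0.6986, Alpha 0.5350.
The surplus seats go to Gamma, Beta.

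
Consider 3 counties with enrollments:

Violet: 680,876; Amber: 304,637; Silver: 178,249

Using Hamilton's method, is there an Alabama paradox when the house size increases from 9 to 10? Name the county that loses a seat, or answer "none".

Silver

At 9 seats: Violet 5, Amber 2, Silver 2.
At 10 seats: Violet 6, Amber 3, Silver 1.
Silver drops from 2 to 1.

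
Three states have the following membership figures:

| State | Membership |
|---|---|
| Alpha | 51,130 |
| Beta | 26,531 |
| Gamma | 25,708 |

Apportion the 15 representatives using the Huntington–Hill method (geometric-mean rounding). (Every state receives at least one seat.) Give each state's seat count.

With divisor 7127: modified quotas Alpha 7.174, Beta 3.723, Gamma 3.607.
Geometric-mean thresholds: Alpha √(7·8)=7.483, Beta √(3·4)=3.464, Gamma √(3·4)=3.464.
Each quota rounded against its threshold gives Alpha 7, Beta 4, Gamma 4 (total 15).

Alpha 7, Beta 4, Gamma 4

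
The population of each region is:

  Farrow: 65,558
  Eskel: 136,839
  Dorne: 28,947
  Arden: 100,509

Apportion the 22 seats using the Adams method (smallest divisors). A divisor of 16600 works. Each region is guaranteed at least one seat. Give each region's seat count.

Farrow 4, Eskel 9, Dorne 2, Arden 7

With modified divisor 16600: modified quotas Farrow 3.949, Eskel 8.243, Dorne 1.744, Arden 6.055.
Rounding up: Farrow 4, Eskel 9, Dorne 2, Arden 7 (total 22).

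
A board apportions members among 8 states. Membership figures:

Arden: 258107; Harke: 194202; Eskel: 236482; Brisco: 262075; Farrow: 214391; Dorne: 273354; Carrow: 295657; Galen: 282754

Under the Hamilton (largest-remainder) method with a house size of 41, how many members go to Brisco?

Total 2017022; standard divisor 2017022/41 ≈ 49195.659.
Standard quotas: Arden 5.2465, Harke 3.9475, Eskel 4.8070, Brisco 5.3272, Farrow 4.3579, Dorne 5.5565, Carrow 6.0098, Galen 5.7475.
Lower quotas: Arden 5, Harke 3, Eskel 4, Brisco 5, Farrow 4, Dorne 5, Carrow 6, Galen 5 (sum 37, leaving 4 seats).
Remainders in descending order: Harke 0.9475, Eskel 0.8070, Galen 0.7475, Dorne 0.5565, Farrow 0.3579, Brisco 0.3272, Arden 0.2465, Carrow 0.0098.
Largest remainders: Harke, Eskel, Galen, Dorne receive the extra seats.
Brisco receives 5.

5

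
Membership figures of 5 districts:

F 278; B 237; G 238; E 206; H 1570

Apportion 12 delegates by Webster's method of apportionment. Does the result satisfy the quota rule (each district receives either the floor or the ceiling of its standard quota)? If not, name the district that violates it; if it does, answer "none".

none

Standard quotas: F 1.319, B 1.125, G 1.129, E 0.977, H 7.450.
Webster allocation: F 1, B 1, G 1, E 1, H 8.
Every allocation lies between the lower and upper quota.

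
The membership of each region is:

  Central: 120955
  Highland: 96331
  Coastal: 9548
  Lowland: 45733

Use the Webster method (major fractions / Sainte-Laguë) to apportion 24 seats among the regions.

Central: 11; Highland: 8; Coastal: 1; Lowland: 4

Standard divisor 272567/24 ≈ 11356.958; standard quotas: Central 10.650, Highland 8.482, Coastal 0.841, Lowland 4.027.
Rounding to the nearest integer gives Central 11, Highland 8, Coastal 1, Lowland 4 — total 24, matching the house size, so no adjustment is needed.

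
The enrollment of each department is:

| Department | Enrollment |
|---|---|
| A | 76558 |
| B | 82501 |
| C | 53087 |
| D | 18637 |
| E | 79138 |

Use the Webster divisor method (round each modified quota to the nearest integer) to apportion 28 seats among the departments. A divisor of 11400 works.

A=7; B=7; C=5; D=2; E=7

With modified divisor 11400: modified quotas A 6.716, B 7.237, C 4.657, D 1.635, E 6.942.
Rounding to the nearest integer: A 7, B 7, C 5, D 2, E 7 (total 28).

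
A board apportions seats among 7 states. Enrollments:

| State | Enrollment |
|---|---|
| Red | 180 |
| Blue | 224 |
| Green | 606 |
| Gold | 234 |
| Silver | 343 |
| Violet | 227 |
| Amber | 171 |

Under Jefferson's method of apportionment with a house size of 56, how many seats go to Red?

Standard divisor 1985/56 ≈ 35.446; standard quotas: Red 5.078, Blue 6.319, Green 17.096, Gold 6.602, Silver 9.677, Violet 6.404, Amber 4.824.
Rounding down gives 5, 6, 17, 6, 9, 6, 4 = 53 seats, so the divisor must be adjusted.
With modified divisor 33.55: modified quotas Red 5.365, Blue 6.677, Green 18.063, Gold 6.975, Silver 10.224, Violet 6.766, Amber 5.097.
Rounding down: Red 5, Blue 6, Green 18, Gold 6, Silver 10, Violet 6, Amber 5 (total 56).
Red receives 5.

5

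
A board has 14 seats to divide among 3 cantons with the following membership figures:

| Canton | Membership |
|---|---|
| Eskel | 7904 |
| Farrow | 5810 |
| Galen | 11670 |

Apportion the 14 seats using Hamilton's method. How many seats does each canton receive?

Standard divisor: 25384 ÷ 14 ≈ 1813.143.
Standard quotas: Eskel 4.3593, Farrow 3.2044, Galen 6.4363.
Lower quotas: Eskel 4, Farrow 3, Galen 6 (sum 13, leaving 1 seat).
Remainders in descending order: Galen 0.4363, Eskel 0.3593, Farrow 0.2044.
The surplus seat goes to Galen.

Eskel=4, Farrow=3, Galen=7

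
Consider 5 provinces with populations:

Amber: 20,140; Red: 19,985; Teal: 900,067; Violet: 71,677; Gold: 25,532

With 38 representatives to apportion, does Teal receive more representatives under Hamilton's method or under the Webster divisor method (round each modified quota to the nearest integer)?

Hamilton: Amber 1, Red 1, Teal 33, Violet 2, Gold 1.
Webster: Amber 1, Red 1, Teal 32, Violet 3, Gold 1.
Teal gets 33 under Hamilton and 32 under Webster.

Hamilton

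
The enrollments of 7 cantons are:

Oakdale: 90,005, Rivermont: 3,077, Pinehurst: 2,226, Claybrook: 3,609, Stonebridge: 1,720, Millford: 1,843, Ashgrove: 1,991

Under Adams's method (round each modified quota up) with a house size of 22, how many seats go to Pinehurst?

1

Standard divisor 104471/22 ≈ 4748.682; standard quotas: Oakdale 18.954, Rivermont 0.648, Pinehurst 0.469, Claybrook 0.760, Stonebridge 0.362, Millford 0.388, Ashgrove 0.419.
Rounding up gives 19, 1, 1, 1, 1, 1, 1 = 25 seats, so the divisor must be adjusted.
With modified divisor 5800: modified quotas Oakdale 15.518, Rivermont 0.531, Pinehurst 0.384, Claybrook 0.622, Stonebridge 0.297, Millford 0.318, Ashgrove 0.343.
Rounding up: Oakdale 16, Rivermont 1, Pinehurst 1, Claybrook 1, Stonebridge 1, Millford 1, Ashgrove 1 (total 22).
Pinehurst receives 1.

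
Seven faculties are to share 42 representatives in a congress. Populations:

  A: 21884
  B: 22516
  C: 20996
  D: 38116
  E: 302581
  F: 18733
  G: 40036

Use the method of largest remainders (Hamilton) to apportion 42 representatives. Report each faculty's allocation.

A 2, B 2, C 2, D 3, E 27, F 2, G 4

Total 464862; standard divisor 464862/42 ≈ 11068.143.
Standard quotas: A 1.9772, B 2.0343, C 1.8970, D 3.4438, E 27.3380, F 1.6925, G 3.6172.
Lower quotas: A 1, B 2, C 1, D 3, E 27, F 1, G 3 (sum 38, leaving 4 seats).
Remainders in descending order: A 0.9772, C 0.8970, F 0.6925, G 0.6172, D 0.4438, E 0.3380, B 0.0343.
The surplus seats go to A, C, F, G.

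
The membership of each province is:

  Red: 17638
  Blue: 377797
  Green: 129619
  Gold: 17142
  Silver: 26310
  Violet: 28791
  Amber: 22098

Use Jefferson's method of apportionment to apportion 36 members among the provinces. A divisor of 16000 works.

Red 1, Blue 23, Green 8, Gold 1, Silver 1, Violet 1, Amber 1

With modified divisor 16000: modified quotas Red 1.102, Blue 23.612, Green 8.101, Gold 1.071, Silver 1.644, Violet 1.799, Amber 1.381.
Rounding down: Red 1, Blue 23, Green 8, Gold 1, Silver 1, Violet 1, Amber 1 (total 36).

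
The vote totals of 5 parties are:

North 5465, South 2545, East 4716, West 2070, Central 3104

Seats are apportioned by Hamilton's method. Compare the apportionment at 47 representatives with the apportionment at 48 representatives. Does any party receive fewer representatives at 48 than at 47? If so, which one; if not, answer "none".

West

At 47 seats: North 14, South 7, East 12, West 6, Central 8.
At 48 seats: North 15, South 7, East 13, West 5, Central 8.
West drops from 6 to 5.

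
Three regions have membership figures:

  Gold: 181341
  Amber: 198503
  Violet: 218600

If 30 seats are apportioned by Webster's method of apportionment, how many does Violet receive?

Standard divisor 598444/30 ≈ 19948.133; standard quotas: Gold 9.091, Amber 9.951, Violet 10.958.
Rounding to the nearest integer gives Gold 9, Amber 10, Violet 11 — total 30, matching the house size, so no adjustment is needed.
Violet receives 11.

11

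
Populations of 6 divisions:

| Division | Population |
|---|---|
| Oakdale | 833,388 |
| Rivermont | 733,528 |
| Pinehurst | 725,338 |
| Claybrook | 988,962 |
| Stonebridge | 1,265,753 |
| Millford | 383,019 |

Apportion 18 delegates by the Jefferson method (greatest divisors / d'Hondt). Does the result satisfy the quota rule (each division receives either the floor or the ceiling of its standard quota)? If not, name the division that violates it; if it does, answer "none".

none

Standard quotas: Oakdale 3.043, Rivermont 2.678, Pinehurst 2.648, Claybrook 3.611, Stonebridge 4.621, Millford 1.398.
Jefferson allocation: Oakdale 3, Rivermont 3, Pinehurst 2, Claybrook 4, Stonebridge 5, Millford 1.
Every allocation lies between the lower and upper quota.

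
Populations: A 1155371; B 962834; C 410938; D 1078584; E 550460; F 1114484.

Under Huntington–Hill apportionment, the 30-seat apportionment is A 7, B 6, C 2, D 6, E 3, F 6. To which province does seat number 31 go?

F

Priority for the next seat is population ÷ (√(s·(s+1))).
Priorities: A 154392.944, B 148568.512, C 167764.736, D 166429.124, E 158904.115, F 171968.615.
Highest priority: F.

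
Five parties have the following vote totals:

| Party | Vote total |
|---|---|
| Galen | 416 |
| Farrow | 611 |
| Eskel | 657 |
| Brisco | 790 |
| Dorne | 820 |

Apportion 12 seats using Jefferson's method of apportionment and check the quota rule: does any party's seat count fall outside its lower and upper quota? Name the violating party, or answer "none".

Standard quotas: Galen 1.515, Farrow 2.226, Eskel 2.393, Brisco 2.878, Dorne 2.987.
Jefferson allocation: Galen 1, Farrow 2, Eskel 3, Brisco 3, Dorne 3.
Every allocation lies between the lower and upper quota.

none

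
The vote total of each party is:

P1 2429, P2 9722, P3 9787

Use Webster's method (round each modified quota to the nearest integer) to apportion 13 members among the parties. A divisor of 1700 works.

P1: 1, P2: 6, P3: 6

With modified divisor 1700: modified quotas P1 1.429, P2 5.719, P3 5.757.
Rounding to the nearest integer: P1 1, P2 6, P3 6 (total 13).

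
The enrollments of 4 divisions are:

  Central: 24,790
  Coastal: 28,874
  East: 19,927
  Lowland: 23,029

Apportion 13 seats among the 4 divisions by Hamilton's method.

Central: 3, Coastal: 4, East: 3, Lowland: 3

The standard divisor is 96620/13 ≈ 7432.308.
Standard quotas: Central 3.3354, Coastal 3.8849, East 2.6811, Lowland 3.0985.
Lower quotas: Central 3, Coastal 3, East 2, Lowland 3 (sum 11, leaving 2 seats).
Remainders in descending order: Coastal 0.8849, East 0.6811, Central 0.3354, Lowland 0.0985.
Largest remainders: Coastal, East receive the extra seats.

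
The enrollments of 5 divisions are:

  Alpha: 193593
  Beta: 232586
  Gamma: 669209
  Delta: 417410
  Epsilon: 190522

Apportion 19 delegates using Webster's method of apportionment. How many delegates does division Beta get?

Standard divisor 1703320/19 ≈ 89648.421; standard quotas: Alpha 2.159, Beta 2.594, Gamma 7.465, Delta 4.656, Epsilon 2.125.
Rounding to the nearest integer gives Alpha 2, Beta 3, Gamma 7, Delta 5, Epsilon 2 — total 19, matching the house size, so no adjustment is needed.
Beta receives 3.

3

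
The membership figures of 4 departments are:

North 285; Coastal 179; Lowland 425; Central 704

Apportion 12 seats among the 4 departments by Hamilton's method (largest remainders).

North 2, Coastal 2, Lowland 3, Central 5

Standard divisor: 1593 ÷ 12 ≈ 132.75.
Standard quotas: North 2.147, Coastal 1.348, Lowland 3.202, Central 5.303.
Lower quotas: North 2, Coastal 1, Lowland 3, Central 5 (sum 11, leaving 1 seat).
Remainders in descending order: Coastal 0.348, Central 0.303, Lowland 0.202, North 0.147.
Largest remainder: Coastal receives the extra seat.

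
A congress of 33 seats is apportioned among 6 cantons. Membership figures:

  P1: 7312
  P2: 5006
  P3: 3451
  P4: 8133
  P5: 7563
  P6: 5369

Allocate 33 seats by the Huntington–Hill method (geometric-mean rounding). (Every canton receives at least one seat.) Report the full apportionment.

P1: 7, P2: 4, P3: 3, P4: 7, P5: 7, P6: 5

With divisor 1124: modified quotas P1 6.505, P2 4.454, P3 3.070, P4 7.236, P5 6.729, P6 4.777.
Geometric-mean thresholds: P1 √(6·7)=6.481, P2 √(4·5)=4.472, P3 √(3·4)=3.464, P4 √(7·8)=7.483, P5 √(6·7)=6.481, P6 √(4·5)=4.472.
Each quota rounded against its threshold gives P1 7, P2 4, P3 3, P4 7, P5 7, P6 5 (total 33).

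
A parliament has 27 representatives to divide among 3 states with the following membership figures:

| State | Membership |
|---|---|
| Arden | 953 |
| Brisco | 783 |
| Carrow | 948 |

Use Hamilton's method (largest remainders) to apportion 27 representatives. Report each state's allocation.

Arden=10; Brisco=8; Carrow=9

Standard divisor: 2684 ÷ 27 ≈ 99.407.
Standard quotas: Arden 9.587, Brisco 7.877, Carrow 9.537.
Lower quotas: Arden 9, Brisco 7, Carrow 9 (sum 25, leaving 2 seats).
Remainders in descending order: Brisco 0.877, Arden 0.587, Carrow 0.537.
The surplus seats go to Brisco, Arden.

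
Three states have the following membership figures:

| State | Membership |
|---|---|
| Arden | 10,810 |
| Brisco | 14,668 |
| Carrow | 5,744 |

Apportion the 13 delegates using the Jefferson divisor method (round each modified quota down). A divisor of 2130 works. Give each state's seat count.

Arden=5; Brisco=6; Carrow=2

With modified divisor 2130: modified quotas Arden 5.075, Brisco 6.886, Carrow 2.697.
Rounding down: Arden 5, Brisco 6, Carrow 2 (total 13).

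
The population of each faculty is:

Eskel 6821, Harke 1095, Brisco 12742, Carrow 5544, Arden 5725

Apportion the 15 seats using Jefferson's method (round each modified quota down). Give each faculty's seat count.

Standard divisor 31927/15 ≈ 2128.467; standard quotas: Eskel 3.205, Harke 0.514, Brisco 5.986, Carrow 2.605, Arden 2.690.
Rounding down gives 3, 0, 5, 2, 2 = 12 seats, so the divisor must be adjusted.
With modified divisor 1830: modified quotas Eskel 3.727, Harke 0.598, Brisco 6.963, Carrow 3.030, Arden 3.128.
Rounding down: Eskel 3, Harke 0, Brisco 6, Carrow 3, Arden 3 (total 15).

Eskel 3, Harke 0, Brisco 6, Carrow 3, Arden 3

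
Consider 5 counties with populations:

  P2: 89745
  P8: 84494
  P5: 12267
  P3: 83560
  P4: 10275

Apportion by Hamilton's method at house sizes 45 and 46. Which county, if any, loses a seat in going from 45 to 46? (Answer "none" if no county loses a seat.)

P4

At 45 seats: P2 14, P8 14, P5 2, P3 13, P4 2.
At 46 seats: P2 15, P8 14, P5 2, P3 14, P4 1.
P4 drops from 2 to 1.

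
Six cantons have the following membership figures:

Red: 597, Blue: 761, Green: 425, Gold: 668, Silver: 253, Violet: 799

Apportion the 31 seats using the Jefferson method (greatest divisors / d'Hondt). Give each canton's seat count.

Standard divisor 3503/31 ≈ 113; standard quotas: Red 5.283, Blue 6.735, Green 3.761, Gold 5.912, Silver 2.239, Violet 7.071.
Rounding down gives 5, 6, 3, 5, 2, 7 = 28 seats, so the divisor must be adjusted.
With modified divisor 103: modified quotas Red 5.796, Blue 7.388, Green 4.126, Gold 6.485, Silver 2.456, Violet 7.757.
Rounding down: Red 5, Blue 7, Green 4, Gold 6, Silver 2, Violet 7 (total 31).

Red 5, Blue 7, Green 4, Gold 6, Silver 2, Violet 7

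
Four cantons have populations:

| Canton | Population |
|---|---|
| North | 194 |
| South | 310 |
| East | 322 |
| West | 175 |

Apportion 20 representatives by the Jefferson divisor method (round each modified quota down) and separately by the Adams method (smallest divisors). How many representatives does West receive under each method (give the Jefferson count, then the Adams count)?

3 and 4

Jefferson: North 4, South 6, East 7, West 3.
Adams: North 4, South 6, East 6, West 4.
West gets 3 under Jefferson and 4 under Adams.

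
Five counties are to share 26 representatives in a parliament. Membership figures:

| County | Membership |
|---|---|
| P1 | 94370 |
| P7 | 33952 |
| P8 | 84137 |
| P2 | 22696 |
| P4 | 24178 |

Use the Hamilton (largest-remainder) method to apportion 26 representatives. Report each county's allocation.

Total 259333; standard divisor 259333/26 ≈ 9974.346.
Standard quotas: P1 9.4613, P7 3.4039, P8 8.4353, P2 2.2754, P4 2.4240.
Lower quotas: P1 9, P7 3, P8 8, P2 2, P4 2 (sum 24, leaving 2 seats).
Remainders in descending order: P1 0.4613, P8 0.4353, P4 0.4240, P7 0.4039, P2 0.2754.
Largest remainders: P1, P8 receive the extra seats.

P1=10, P7=3, P8=9, P2=2, P4=2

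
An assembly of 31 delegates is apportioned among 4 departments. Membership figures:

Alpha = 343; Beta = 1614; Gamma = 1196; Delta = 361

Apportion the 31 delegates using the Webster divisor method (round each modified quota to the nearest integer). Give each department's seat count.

Alpha=3, Beta=14, Gamma=11, Delta=3

Standard divisor 3514/31 ≈ 113.355; standard quotas: Alpha 3.026, Beta 14.238, Gamma 10.551, Delta 3.185.
Rounding to the nearest integer gives Alpha 3, Beta 14, Gamma 11, Delta 3 — total 31, matching the house size, so no adjustment is needed.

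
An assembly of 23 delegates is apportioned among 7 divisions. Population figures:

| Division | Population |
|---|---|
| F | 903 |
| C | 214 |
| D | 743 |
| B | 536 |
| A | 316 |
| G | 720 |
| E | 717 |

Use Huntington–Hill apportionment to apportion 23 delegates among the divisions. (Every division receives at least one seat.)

With divisor 184: modified quotas F 4.908, C 1.163, D 4.038, B 2.913, A 1.717, G 3.913, E 3.897.
Geometric-mean thresholds: F √(4·5)=4.472, C √(1·2)=1.414, D √(4·5)=4.472, B √(2·3)=2.449, A √(1·2)=1.414, G √(3·4)=3.464, E √(3·4)=3.464.
Each quota rounded against its threshold gives F 5, C 1, D 4, B 3, A 2, G 4, E 4 (total 23).

F: 5, C: 1, D: 4, B: 3, A: 2, G: 4, E: 4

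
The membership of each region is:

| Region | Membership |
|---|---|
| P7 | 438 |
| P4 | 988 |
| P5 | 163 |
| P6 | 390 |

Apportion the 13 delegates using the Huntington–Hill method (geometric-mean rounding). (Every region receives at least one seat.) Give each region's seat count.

P7: 3, P4: 6, P5: 1, P6: 3

With divisor 156: modified quotas P7 2.808, P4 6.333, P5 1.045, P6 2.500.
Geometric-mean thresholds: P7 √(2·3)=2.449, P4 √(6·7)=6.481, P5 √(1·2)=1.414, P6 √(2·3)=2.449.
Each quota rounded against its threshold gives P7 3, P4 6, P5 1, P6 3 (total 13).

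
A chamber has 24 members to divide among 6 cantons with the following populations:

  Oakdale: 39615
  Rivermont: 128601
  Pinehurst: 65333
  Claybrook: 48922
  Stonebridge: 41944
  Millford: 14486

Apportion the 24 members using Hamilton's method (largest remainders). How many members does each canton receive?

The standard divisor is 338901/24 ≈ 14120.875.
Standard quotas: Oakdale 2.8054, Rivermont 9.1072, Pinehurst 4.6267, Claybrook 3.4645, Stonebridge 2.9704, Millford 1.0259.
Lower quotas: Oakdale 2, Rivermont 9, Pinehurst 4, Claybrook 3, Stonebridge 2, Millford 1 (sum 21, leaving 3 seats).
Remainders in descending order: Stonebridge 0.9704, Oakdale 0.8054, Pinehurst 0.6267, Claybrook 0.4645, Rivermont 0.1072, Millford 0.0259.
Largest remainders: Stonebridge, Oakdale, Pinehurst receive the extra seats.

Oakdale: 3; Rivermont: 9; Pinehurst: 5; Claybrook: 3; Stonebridge: 3; Millford: 1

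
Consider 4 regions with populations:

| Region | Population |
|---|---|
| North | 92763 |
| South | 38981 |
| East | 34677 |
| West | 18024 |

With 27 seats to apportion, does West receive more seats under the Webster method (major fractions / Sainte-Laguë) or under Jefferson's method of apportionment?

Webster: North 13, South 6, East 5, West 3.
Jefferson: North 14, South 6, East 5, West 2.
West gets 3 under Webster and 2 under Jefferson.

Webster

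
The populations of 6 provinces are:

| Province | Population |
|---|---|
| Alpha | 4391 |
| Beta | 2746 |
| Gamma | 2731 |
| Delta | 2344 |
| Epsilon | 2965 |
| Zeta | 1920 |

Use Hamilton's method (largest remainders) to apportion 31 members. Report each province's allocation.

Alpha 8, Beta 5, Gamma 5, Delta 4, Epsilon 5, Zeta 4

The standard divisor is 17097/31 ≈ 551.516.
Standard quotas: Alpha 7.962, Beta 4.979, Gamma 4.952, Delta 4.250, Epsilon 5.376, Zeta 3.481.
Lower quotas: Alpha 7, Beta 4, Gamma 4, Delta 4, Epsilon 5, Zeta 3 (sum 27, leaving 4 seats).
Remainders in descending order: Beta 0.979, Alpha 0.962, Gamma 0.952, Zeta 0.481, Epsilon 0.376, Delta 0.250.
The surplus seats go to Beta, Alpha, Gamma, Zeta.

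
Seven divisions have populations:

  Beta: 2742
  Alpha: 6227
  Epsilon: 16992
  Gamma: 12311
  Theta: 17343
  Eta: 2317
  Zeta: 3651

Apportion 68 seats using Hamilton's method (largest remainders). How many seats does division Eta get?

Standard divisor: 61583 ÷ 68 ≈ 905.632.
Standard quotas: Beta 3.0277, Alpha 6.8759, Epsilon 18.7626, Gamma 13.5938, Theta 19.1502, Eta 2.5584, Zeta 4.0314.
Lower quotas: Beta 3, Alpha 6, Epsilon 18, Gamma 13, Theta 19, Eta 2, Zeta 4 (sum 65, leaving 3 seats).
Remainders in descending order: Alpha 0.8759, Epsilon 0.7626, Gamma 0.5938, Eta 0.5584, Theta 0.1502, Zeta 0.0314, Beta 0.0277.
Largest remainders: Alpha, Epsilon, Gamma receive the extra seats.
Eta receives 2.

2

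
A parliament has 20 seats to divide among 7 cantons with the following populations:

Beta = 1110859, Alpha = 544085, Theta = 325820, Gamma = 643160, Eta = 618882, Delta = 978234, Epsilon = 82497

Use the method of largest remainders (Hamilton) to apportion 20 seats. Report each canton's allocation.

Beta=5, Alpha=3, Theta=1, Gamma=3, Eta=3, Delta=5, Epsilon=0

Standard divisor: 4303537 ÷ 20 ≈ 215176.85.
Standard quotas: Beta 5.1625, Alpha 2.5285, Theta 1.5142, Gamma 2.9890, Eta 2.8762, Delta 4.5462, Epsilon 0.3834.
Lower quotas: Beta 5, Alpha 2, Theta 1, Gamma 2, Eta 2, Delta 4, Epsilon 0 (sum 16, leaving 4 seats).
Remainders in descending order: Gamma 0.9890, Eta 0.8762, Delta 0.5462, Alpha 0.5285, Theta 0.5142, Epsilon 0.3834, Beta 0.1625.
Largest remainders: Gamma, Eta, Delta, Alpha receive the extra seats.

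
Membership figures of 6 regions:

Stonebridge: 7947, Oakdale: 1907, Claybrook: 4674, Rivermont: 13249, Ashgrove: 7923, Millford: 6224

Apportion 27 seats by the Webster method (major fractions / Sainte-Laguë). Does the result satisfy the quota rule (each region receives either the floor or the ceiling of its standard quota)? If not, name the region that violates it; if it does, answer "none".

none

Standard quotas: Stonebridge 5.118, Oakdale 1.228, Claybrook 3.010, Rivermont 8.533, Ashgrove 5.103, Millford 4.008.
Webster allocation: Stonebridge 5, Oakdale 1, Claybrook 3, Rivermont 9, Ashgrove 5, Millford 4.
Every allocation lies between the lower and upper quota.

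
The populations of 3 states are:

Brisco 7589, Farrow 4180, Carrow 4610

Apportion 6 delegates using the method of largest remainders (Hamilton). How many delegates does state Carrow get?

2

Total 16379; standard divisor 16379/6 ≈ 2729.833.
Standard quotas: Brisco 2.7800, Farrow 1.5312, Carrow 1.6887.
Lower quotas: Brisco 2, Farrow 1, Carrow 1 (sum 4, leaving 2 seats).
Remainders in descending order: Brisco 0.7800, Carrow 0.6887, Farrow 0.5312.
Largest remainders: Brisco, Carrow receive the extra seats.
Carrow receives 2.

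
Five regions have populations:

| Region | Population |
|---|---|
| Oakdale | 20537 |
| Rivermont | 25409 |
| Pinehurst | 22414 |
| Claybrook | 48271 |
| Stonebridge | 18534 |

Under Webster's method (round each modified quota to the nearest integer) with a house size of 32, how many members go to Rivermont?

Standard divisor 135165/32 ≈ 4223.906; standard quotas: Oakdale 4.862, Rivermont 6.016, Pinehurst 5.306, Claybrook 11.428, Stonebridge 4.388.
Rounding to the nearest integer gives 5, 6, 5, 11, 4 = 31 seats, so the divisor must be adjusted.
With modified divisor 4160: modified quotas Oakdale 4.937, Rivermont 6.108, Pinehurst 5.388, Claybrook 11.604, Stonebridge 4.455.
Rounding to the nearest integer: Oakdale 5, Rivermont 6, Pinehurst 5, Claybrook 12, Stonebridge 4 (total 32).
Rivermont receives 6.

6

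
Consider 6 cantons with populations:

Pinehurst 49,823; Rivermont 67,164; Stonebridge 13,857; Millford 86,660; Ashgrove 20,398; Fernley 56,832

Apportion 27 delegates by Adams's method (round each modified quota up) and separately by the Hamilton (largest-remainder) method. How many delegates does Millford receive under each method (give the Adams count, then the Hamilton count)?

Adams: Pinehurst 5, Rivermont 6, Stonebridge 2, Millford 7, Ashgrove 2, Fernley 5.
Hamilton: Pinehurst 5, Rivermont 6, Stonebridge 1, Millford 8, Ashgrove 2, Fernley 5.
Millford gets 7 under Adams and 8 under Hamilton.

7 and 8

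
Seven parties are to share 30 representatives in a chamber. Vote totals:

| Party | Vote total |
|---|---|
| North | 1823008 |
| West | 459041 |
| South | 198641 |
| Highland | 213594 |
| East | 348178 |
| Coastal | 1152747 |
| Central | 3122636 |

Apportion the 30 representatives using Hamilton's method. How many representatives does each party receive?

The standard divisor is 7317845/30 ≈ 243928.167.
Standard quotas: North 7.4735, West 1.8819, South 0.8143, Highland 0.8756, East 1.4274, Coastal 4.7258, Central 12.8015.
Lower quotas: North 7, West 1, South 0, Highland 0, East 1, Coastal 4, Central 12 (sum 25, leaving 5 seats).
Remainders in descending order: West 0.8819, Highland 0.8756, South 0.8143, Central 0.8015, Coastal 0.7258, North 0.4735, East 0.4274.
The surplus seats go to West, Highland, South, Central, Coastal.

North=7; West=2; South=1; Highland=1; East=1; Coastal=5; Central=13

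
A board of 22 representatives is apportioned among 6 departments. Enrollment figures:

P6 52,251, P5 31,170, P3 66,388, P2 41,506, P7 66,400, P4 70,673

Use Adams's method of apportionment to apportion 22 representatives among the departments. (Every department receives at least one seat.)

P6: 4, P5: 2, P3: 4, P2: 3, P7: 4, P4: 5

Standard divisor 328388/22 ≈ 14926.727; standard quotas: P6 3.500, P5 2.088, P3 4.448, P2 2.781, P7 4.448, P4 4.735.
Rounding up gives 4, 3, 5, 3, 5, 5 = 25 seats, so the divisor must be adjusted.
With modified divisor 17000: modified quotas P6 3.074, P5 1.834, P3 3.905, P2 2.442, P7 3.906, P4 4.157.
Rounding up: P6 4, P5 2, P3 4, P2 3, P7 4, P4 5 (total 22).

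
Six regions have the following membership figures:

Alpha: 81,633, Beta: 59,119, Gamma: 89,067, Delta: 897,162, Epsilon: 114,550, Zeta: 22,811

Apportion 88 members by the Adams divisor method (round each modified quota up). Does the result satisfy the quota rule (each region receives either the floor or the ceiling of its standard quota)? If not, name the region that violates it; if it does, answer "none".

Delta

Standard quotas: Alpha 5.682, Beta 4.115, Gamma 6.199, Delta 62.444, Epsilon 7.973, Zeta 1.588.
Adams allocation: Alpha 6, Beta 4, Gamma 7, Delta 61, Epsilon 8, Zeta 2.
Delta has quota 62.444 (lower 62, upper 63) but receives 61 — outside the quota interval.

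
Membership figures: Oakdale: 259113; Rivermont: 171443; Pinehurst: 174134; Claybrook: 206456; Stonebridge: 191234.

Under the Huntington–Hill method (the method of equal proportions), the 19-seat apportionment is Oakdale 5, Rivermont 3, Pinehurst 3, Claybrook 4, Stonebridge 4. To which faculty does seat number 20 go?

Pinehurst

Priority for the next seat is population ÷ (√(s·(s+1))).
Priorities: Oakdale 47307.345, Rivermont 49491.331, Pinehurst 50268.156, Claybrook 46164.965, Stonebridge 42761.222.
Highest priority: Pinehurst.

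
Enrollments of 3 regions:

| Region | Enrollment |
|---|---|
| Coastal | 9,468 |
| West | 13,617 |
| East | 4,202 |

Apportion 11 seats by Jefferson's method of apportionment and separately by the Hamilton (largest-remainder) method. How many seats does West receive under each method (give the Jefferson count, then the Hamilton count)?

6 and 5

Jefferson: Coastal 4, West 6, East 1.
Hamilton: Coastal 4, West 5, East 2.
West gets 6 under Jefferson and 5 under Hamilton.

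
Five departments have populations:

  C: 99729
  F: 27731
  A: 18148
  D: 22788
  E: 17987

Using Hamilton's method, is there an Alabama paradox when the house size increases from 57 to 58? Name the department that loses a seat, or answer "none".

E

At 57 seats: C 30, F 8, A 6, D 7, E 6.
At 58 seats: C 31, F 9, A 6, D 7, E 5.
E drops from 6 to 5.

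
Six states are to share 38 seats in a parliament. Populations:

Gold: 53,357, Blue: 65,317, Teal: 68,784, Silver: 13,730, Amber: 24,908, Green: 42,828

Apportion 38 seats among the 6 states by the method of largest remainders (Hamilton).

Total 268924; standard divisor 268924/38 ≈ 7076.947.
Standard quotas: Gold 7.5396, Blue 9.2295, Teal 9.7194, Silver 1.9401, Amber 3.5196, Green 6.0518.
Lower quotas: Gold 7, Blue 9, Teal 9, Silver 1, Amber 3, Green 6 (sum 35, leaving 3 seats).
Remainders in descending order: Silver 0.9401, Teal 0.7194, Gold 0.5396, Amber 0.5196, Blue 0.2295, Green 0.0518.
The surplus seats go to Silver, Teal, Gold.

Gold 8, Blue 9, Teal 10, Silver 2, Amber 3, Green 6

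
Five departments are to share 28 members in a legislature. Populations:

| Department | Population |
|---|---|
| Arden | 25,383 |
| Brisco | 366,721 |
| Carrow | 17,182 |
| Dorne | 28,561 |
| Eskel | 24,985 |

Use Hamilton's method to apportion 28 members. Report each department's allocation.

Standard divisor: 462832 ÷ 28 ≈ 16529.714.
Standard quotas: Arden 1.5356, Brisco 22.1856, Carrow 1.0395, Dorne 1.7279, Eskel 1.5115.
Lower quotas: Arden 1, Brisco 22, Carrow 1, Dorne 1, Eskel 1 (sum 26, leaving 2 seats).
Remainders in descending order: Dorne 0.7279, Arden 0.5356, Eskel 0.5115, Brisco 0.1856, Carrow 0.0395.
Largest remainders: Dorne, Arden receive the extra seats.

Arden 2; Brisco 22; Carrow 1; Dorne 2; Eskel 1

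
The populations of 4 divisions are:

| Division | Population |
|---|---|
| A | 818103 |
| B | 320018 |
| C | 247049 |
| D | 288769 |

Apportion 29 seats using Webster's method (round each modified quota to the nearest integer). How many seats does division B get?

Standard divisor 1673939/29 ≈ 57722.034; standard quotas: A 14.173, B 5.544, C 4.280, D 5.003.
Rounding to the nearest integer gives A 14, B 6, C 4, D 5 — total 29, matching the house size, so no adjustment is needed.
B receives 6.

6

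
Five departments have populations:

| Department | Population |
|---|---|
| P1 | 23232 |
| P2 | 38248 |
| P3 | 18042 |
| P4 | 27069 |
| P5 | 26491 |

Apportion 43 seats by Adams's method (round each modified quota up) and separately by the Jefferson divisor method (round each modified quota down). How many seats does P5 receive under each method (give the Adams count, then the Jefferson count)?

8 and 9

Adams: P1 8, P2 12, P3 6, P4 9, P5 8.
Jefferson: P1 7, P2 12, P3 6, P4 9, P5 9.
P5 gets 8 under Adams and 9 under Jefferson.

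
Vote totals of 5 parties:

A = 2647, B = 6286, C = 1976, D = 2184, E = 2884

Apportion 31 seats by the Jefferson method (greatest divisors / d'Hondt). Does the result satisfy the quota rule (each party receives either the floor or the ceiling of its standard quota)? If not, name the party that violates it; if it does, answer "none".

Standard quotas: A 5.136, B 12.197, C 3.834, D 4.238, E 5.596.
Jefferson allocation: A 5, B 13, C 4, D 4, E 5.
Every allocation lies between the lower and upper quota.

none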